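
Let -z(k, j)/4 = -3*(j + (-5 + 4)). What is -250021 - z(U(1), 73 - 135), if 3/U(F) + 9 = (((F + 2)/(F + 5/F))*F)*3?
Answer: -249265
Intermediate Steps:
U(F) = 3/(-9 + 3*F*(2 + F)/(F + 5/F)) (U(F) = 3/(-9 + (((F + 2)/(F + 5/F))*F)*3) = 3/(-9 + (((2 + F)/(F + 5/F))*F)*3) = 3/(-9 + (F*(2 + F)/(F + 5/F))*3) = 3/(-9 + 3*F*(2 + F)/(F + 5/F)))
z(k, j) = -12 + 12*j (z(k, j) = -(-12)*(j + (-5 + 4)) = -(-12)*(j - 1) = -(-12)*(-1 + j) = -4*(3 - 3*j) = -12 + 12*j)
-250021 - z(U(1), 73 - 135) = -250021 - (-12 + 12*(73 - 135)) = -250021 - (-12 + 12*(-62)) = -250021 - (-12 - 744) = -250021 - 1*(-756) = -250021 + 756 = -249265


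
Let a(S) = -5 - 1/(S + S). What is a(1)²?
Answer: 121/4 ≈ 30.250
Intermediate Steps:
a(S) = -5 - 1/(2*S)
a(1)² = (-5 - ½/1)² = (-5 - ½*1)² = (-5 - ½)² = (-11/2)² = 121/4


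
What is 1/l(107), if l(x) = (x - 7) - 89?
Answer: 1/11 ≈ 0.090909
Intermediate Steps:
l(x) = -96 + x (l(x) = (-7 + x) - 89 = -96 + x)
1/l(107) = 1/(-96 + 107) = 1/11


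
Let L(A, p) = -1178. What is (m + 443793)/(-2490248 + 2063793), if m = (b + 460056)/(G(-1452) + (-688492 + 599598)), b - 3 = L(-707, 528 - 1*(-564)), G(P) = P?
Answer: -40094463497/38528503430 ≈ -1.0406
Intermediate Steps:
b = -1175 (b = 3 - 1178 = -1175)
m = -458881/90346 (m = (-1175 + 460056)/(-1452 + (-688492 + 599598)) = 458881/(-1452 - 88894) = 458881/(-90346) = 458881*(-1/90346) = -458881/90346 ≈ -5.0791)
(m + 443793)/(-2490248 + 2063793) = (-458881/90346 + 443793)/(-2490248 + 2063793) = (40094463497/90346)/(-426455) = (40094463497/90346)*(-1/426455) = -40094463497/38528503430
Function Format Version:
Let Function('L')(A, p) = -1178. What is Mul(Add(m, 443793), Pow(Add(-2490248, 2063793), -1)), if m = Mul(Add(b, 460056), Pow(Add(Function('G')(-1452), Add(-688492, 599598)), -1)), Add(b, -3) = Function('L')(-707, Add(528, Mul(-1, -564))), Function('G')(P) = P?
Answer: Rational(-40094463497, 38528503430) ≈ -1.0406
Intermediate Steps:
b = -1175 (b = Add(3, -1178) = -1175)
m = Rational(-458881, 90346) (m = Mul(Add(-1175, 460056), Pow(Add(-1452, Add(-688492, 599598)), -1)) = Mul(458881, Pow(Add(-1452, -88894), -1)) = Mul(458881, Pow(-90346, -1)) = Mul(458881, Rational(-1, 90346)) = Rational(-458881, 90346) ≈ -5.0791)
Mul(Add(m, 443793), Pow(Add(-2490248, 2063793), -1)) = Mul(Add(Rational(-458881, 90346), 443793), Pow(Add(-2490248, 2063793), -1)) = Mul(Rational(40094463497, 90346), Pow(-426455, -1)) = Mul(Rational(40094463497, 90346), Rational(-1, 426455)) = Rational(-40094463497, 38528503430)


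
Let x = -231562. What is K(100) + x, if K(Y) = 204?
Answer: -231358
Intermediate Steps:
K(100) + x = 204 - 231562 = -231358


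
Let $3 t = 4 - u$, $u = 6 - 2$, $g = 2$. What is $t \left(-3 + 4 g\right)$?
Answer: $0$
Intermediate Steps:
$u = 4$ ($u = 6 - 2 = 4$)
$t = 0$ ($t = \frac{4 - 4}{3} = \frac{1}{3} \cdot 0 = 0$)
$t \left(-3 + 4 g\right) = 0 \left(-3 + 4 \cdot 2\right) = 0 \left(-3 + 8\right) = 0 \cdot 5 = 0$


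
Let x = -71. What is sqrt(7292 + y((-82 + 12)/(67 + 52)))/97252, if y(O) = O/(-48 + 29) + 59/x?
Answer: sqrt(3834606038037)/2230280116 ≈ 0.00087801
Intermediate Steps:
y(O) = -59/71 - O/19 (y(O) = O/(-48 + 29) + 59/(-71) = O/(-19) + 59*(-1/71) = O*(-1/19) - 59/71 = -O/19 - 59/71 = -59/71 - O/19)
sqrt(7292 + y((-82 + 12)/(67 + 52)))/97252 = sqrt(7292 + (-59/71 - (-82 + 12)/(19*(67 + 52))))/97252 = sqrt(7292 + (-59/71 - (-70)/(19*119)))*(1/97252) = sqrt(7292 + (-59/71 - 1/19*(-10/17)))*(1/97252) = sqrt(7292 + (-59/71 + 10/323))*(1/97252) = sqrt(7292 - 18347/22933)*(1/97252) = sqrt(167209089/22933)*(1/97252) = (sqrt(3834606038037)/22933)*(1/97252) = sqrt(3834606038037)/2230280116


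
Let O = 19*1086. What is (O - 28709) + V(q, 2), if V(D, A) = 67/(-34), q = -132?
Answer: -274617/34 ≈ -8077.0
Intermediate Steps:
O = 20634
V(D, A) = -67/34 (V(D, A) = 67*(-1/34) = -67/34)
(O - 28709) + V(q, 2) = (20634 - 28709) - 67/34 = -8075 - 67/34 = -274617/34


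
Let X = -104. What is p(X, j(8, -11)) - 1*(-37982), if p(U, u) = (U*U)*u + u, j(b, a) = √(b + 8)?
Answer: 81250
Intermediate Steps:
j(b, a) = √(8 + b)
p(U, u) = u + u*U² (p(U, u) = U²*u + u = u*U² + u = u + u*U²)
p(X, j(8, -11)) - 1*(-37982) = √(8 + 8)*(1 + (-104)²) - 1*(-37982) = √16*(1 + 10816) + 37982 = 4*10817 + 37982 = 43268 + 37982 = 81250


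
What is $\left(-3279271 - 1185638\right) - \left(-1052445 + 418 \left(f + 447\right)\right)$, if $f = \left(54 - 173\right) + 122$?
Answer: $-3600564$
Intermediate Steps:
$f = 3$ ($f = -119 + 122 = 3$)
$\left(-3279271 - 1185638\right) - \left(-1052445 + 418 \left(f + 447\right)\right) = \left(-3279271 - 1185638\right) + \left(1052445 - 418 \left(3 + 447\right)\right) = -4464909 + \left(1052445 - 418 \cdot 450\right) = -4464909 + \left(1052445 - 188100\right) = -4464909 + 864345 = -3600564$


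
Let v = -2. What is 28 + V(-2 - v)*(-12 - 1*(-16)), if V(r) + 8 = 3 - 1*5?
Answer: -12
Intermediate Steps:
V(r) = -10 (V(r) = -8 + (3 - 1*5) = -8 + (3 - 5) = -8 - 2 = -10)
28 + V(-2 - v)*(-12 - 1*(-16)) = 28 - 10*(-12 - 1*(-16)) = 28 - 10*(-12 + 16) = 28 - 10*4 = 28 - 40 = -12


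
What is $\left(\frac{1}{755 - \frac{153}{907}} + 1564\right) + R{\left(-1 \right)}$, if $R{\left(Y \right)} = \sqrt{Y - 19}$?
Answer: $\frac{1070765355}{684632} + 2 i \sqrt{5} \approx 1564.0 + 4.4721 i$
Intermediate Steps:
$R{\left(Y \right)} = \sqrt{-19 + Y}$
$\left(\frac{1}{755 - \frac{153}{907}} + 1564\right) + R{\left(-1 \right)} = \left(\frac{1}{755 - \frac{153}{907}} + 1564\right) + \sqrt{-19 - 1} = \left(\frac{1}{755 - \frac{153}{907}} + 1564\right) + \sqrt{-20} = \left(\frac{1}{755 - \frac{153}{907}} + 1564\right) + 2 i \sqrt{5} = \left(\frac{1}{\frac{684632}{907}} + 1564\right) + 2 i \sqrt{5} = \left(\frac{907}{684632} + 1564\right) + 2 i \sqrt{5} = \frac{1070765355}{684632} + 2 i \sqrt{5}$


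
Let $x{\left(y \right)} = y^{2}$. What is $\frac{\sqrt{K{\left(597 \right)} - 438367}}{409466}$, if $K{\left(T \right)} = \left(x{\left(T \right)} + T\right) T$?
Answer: $\frac{\sqrt{212694215}}{409466} \approx 0.035617$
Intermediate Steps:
$K{\left(T \right)} = T \left(T + T^{2}\right)$ ($K{\left(T \right)} = \left(T^{2} + T\right) T = \left(T + T^{2}\right) T = T \left(T + T^{2}\right)$)
$\frac{\sqrt{K{\left(597 \right)} - 438367}}{409466} = \frac{\sqrt{597^{2} \left(1 + 597\right) - 438367}}{409466} = \sqrt{356409 \cdot 598 - 438367} \cdot \frac{1}{409466} = \sqrt{213132582 - 438367} \cdot \frac{1}{409466} = \sqrt{212694215} \cdot \frac{1}{409466} = \frac{\sqrt{212694215}}{409466}$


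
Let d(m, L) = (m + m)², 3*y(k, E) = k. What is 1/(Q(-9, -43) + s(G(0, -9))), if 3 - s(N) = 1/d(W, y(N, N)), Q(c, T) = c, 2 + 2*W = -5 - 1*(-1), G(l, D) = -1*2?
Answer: -36/217 ≈ -0.16590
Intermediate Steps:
y(k, E) = k/3
G(l, D) = -2
W = -3 (W = -1 + (-5 - 1*(-1))/2 = -1 + (-5 + 1)/2 = -1 + (½)*(-4) = -1 - 2 = -3)
d(m, L) = 4*m² (d(m, L) = (2*m)² = 4*m²)
s(N) = 107/36 (s(N) = 3 - 1/(4*(-3)²) = 3 - 1/(4*9) = 3 - 1/36 = 107/36)
1/(Q(-9, -43) + s(G(0, -9))) = 1/(-9 + 107/36) = 1/(-217/36) = -36/217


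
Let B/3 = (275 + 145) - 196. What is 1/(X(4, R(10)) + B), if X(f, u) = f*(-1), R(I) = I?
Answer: 1/668 ≈ 0.0014970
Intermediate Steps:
X(f, u) = -f
B = 672 (B = 3*((275 + 145) - 196) = 3*(420 - 196) = 3*224 = 672)
1/(X(4, R(10)) + B) = 1/(-1*4 + 672) = 1/(-4 + 672) = 1/668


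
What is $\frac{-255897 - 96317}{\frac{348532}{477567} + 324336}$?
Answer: $- \frac{84102891669}{77446259522} \approx -1.086$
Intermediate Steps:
$\frac{-255897 - 96317}{\frac{348532}{477567} + 324336} = - \frac{352214}{348532 \cdot \frac{1}{477567} + 324336} = - \frac{352214}{\frac{348532}{477567} + 324336} = - \frac{352214}{\frac{154892519044}{477567}} = \left(-352214\right) \frac{477567}{154892519044} = - \frac{84102891669}{77446259522}$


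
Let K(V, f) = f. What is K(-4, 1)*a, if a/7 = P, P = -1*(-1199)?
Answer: 8393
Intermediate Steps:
P = 1199
a = 8393 (a = 7*1199 = 8393)
K(-4, 1)*a = 1*8393 = 8393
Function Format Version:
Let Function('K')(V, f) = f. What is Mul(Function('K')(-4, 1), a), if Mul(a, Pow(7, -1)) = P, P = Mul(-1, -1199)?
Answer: 8393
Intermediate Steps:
P = 1199
a = 8393 (a = Mul(7, 1199) = 8393)
Mul(Function('K')(-4, 1), a) = Mul(1, 8393) = 8393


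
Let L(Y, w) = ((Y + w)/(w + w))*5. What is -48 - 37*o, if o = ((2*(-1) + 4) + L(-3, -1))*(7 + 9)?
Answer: -7152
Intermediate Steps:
L(Y, w) = 5*(Y + w)/(2*w) (L(Y, w) = ((Y + w)/((2*w)))*5 = ((Y + w)*(1/(2*w)))*5 = ((Y + w)/(2*w))*5 = 5*(Y + w)/(2*w))
o = 192 (o = ((2*(-1) + 4) + (5/2)*(-3 - 1)/(-1))*(7 + 9) = ((-2 + 4) + (5/2)*(-1)*(-4))*16 = (2 + 10)*16 = 12*16 = 192)
-48 - 37*o = -48 - 37*192 = -48 - 7104 = -7152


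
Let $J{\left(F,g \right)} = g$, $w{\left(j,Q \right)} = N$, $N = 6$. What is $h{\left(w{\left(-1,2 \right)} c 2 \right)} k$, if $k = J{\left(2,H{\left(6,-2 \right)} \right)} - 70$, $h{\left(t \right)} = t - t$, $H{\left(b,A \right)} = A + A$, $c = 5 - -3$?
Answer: $0$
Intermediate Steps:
$w{\left(j,Q \right)} = 6$
$c = 8$ ($c = 5 + 3 = 8$)
$H{\left(b,A \right)} = 2 A$
$h{\left(t \right)} = 0$
$k = -74$ ($k = 2 \left(-2\right) - 70 = -4 - 70 = -74$)
$h{\left(w{\left(-1,2 \right)} c 2 \right)} k = 0 \left(-74\right) = 0$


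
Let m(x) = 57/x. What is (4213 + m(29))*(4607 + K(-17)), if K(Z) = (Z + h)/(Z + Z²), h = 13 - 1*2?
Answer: 38292795233/1972 ≈ 1.9418e+7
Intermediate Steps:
h = 11 (h = 13 - 2 = 11)
K(Z) = (11 + Z)/(Z + Z²) (K(Z) = (Z + 11)/(Z + Z²) = (11 + Z)/(Z + Z²))
(4213 + m(29))*(4607 + K(-17)) = (4213 + 57/29)*(4607 + (11 - 17)/((-17)*(1 - 17))) = (4213 + 57*(1/29))*(4607 - 1/17*(-6)/(-16)) = (4213 + 57/29)*(4607 - 1/17*(-1/16)*(-6)) = 122234*(4607 - 3/136)/29 = (122234/29)*(626549/136) = 38292795233/1972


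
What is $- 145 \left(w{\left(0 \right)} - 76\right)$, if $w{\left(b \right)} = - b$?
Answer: $11020$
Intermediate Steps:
$- 145 \left(w{\left(0 \right)} - 76\right) = - 145 \left(\left(-1\right) 0 - 76\right) = - 145 \left(0 - 76\right) = \left(-145\right) \left(-76\right) = 11020$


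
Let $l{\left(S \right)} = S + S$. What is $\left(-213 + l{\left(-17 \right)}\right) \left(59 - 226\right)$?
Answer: $41249$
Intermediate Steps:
$l{\left(S \right)} = 2 S$
$\left(-213 + l{\left(-17 \right)}\right) \left(59 - 226\right) = \left(-213 + 2 \left(-17\right)\right) \left(59 - 226\right) = \left(-213 - 34\right) \left(-167\right) = \left(-247\right) \left(-167\right) = 41249$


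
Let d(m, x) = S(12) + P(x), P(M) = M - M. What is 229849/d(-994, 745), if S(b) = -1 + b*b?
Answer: 229849/143 ≈ 1607.3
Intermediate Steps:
P(M) = 0
S(b) = -1 + b²
d(m, x) = 143 (d(m, x) = (-1 + 12²) + 0 = (-1 + 144) + 0 = 143 + 0 = 143)
229849/d(-994, 745) = 229849/143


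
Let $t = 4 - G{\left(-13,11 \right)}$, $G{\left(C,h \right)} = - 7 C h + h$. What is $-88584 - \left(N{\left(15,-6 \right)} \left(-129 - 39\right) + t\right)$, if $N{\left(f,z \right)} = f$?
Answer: $-85056$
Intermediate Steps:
$G{\left(C,h \right)} = h - 7 C h$ ($G{\left(C,h \right)} = - 7 C h + h = h - 7 C h$)
$t = -1008$ ($t = 4 - 11 \left(1 - -91\right) = 4 - 11 \left(1 + 91\right) = 4 - 11 \cdot 92 = 4 - 1012 = -1008$)
$-88584 - \left(N{\left(15,-6 \right)} \left(-129 - 39\right) + t\right) = -88584 - \left(15 \left(-129 - 39\right) - 1008\right) = -88584 - \left(15 \left(-168\right) - 1008\right) = -88584 - \left(-2520 - 1008\right) = -88584 - -3528 = -88584 + 3528 = -85056$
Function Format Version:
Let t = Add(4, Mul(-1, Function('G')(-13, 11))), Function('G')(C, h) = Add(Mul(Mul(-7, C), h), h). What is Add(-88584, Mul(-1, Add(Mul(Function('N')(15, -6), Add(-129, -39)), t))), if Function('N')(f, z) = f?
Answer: -85056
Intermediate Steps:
Function('G')(C, h) = Add(h, Mul(-7, C, h)) (Function('G')(C, h) = Add(Mul(-7, C, h), h) = Add(h, Mul(-7, C, h)))
t = -1008 (t = Add(4, Mul(-1, Mul(11, Add(1, Mul(-7, -13))))) = Add(4, Mul(-1, Mul(11, Add(1, 91)))) = Add(4, Mul(-1, Mul(11, 92))) = Add(4, Mul(-1, 1012)) = Add(4, -1012) = -1008)
Add(-88584, Mul(-1, Add(Mul(Function('N')(15, -6), Add(-129, -39)), t))) = Add(-88584, Mul(-1, Add(Mul(15, Add(-129, -39)), -1008))) = Add(-88584, Mul(-1, Add(Mul(15, -168), -1008))) = Add(-88584, Mul(-1, Add(-2520, -1008))) = Add(-88584, Mul(-1, -3528)) = Add(-88584, 3528) = -85056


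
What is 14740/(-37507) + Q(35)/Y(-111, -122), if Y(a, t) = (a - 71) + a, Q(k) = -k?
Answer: -3006075/10989551 ≈ -0.27354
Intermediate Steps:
Y(a, t) = -71 + 2*a (Y(a, t) = (-71 + a) + a = -71 + 2*a)
14740/(-37507) + Q(35)/Y(-111, -122) = 14740/(-37507) + (-1*35)/(-71 + 2*(-111)) = 14740*(-1/37507) - 35/(-71 - 222) = -14740/37507 - 35/(-293) = -14740/37507 - 35*(-1/293) = -14740/37507 + 35/293 = -3006075/10989551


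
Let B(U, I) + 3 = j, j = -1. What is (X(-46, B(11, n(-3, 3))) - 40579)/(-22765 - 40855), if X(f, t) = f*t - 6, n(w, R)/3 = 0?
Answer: 40401/63620 ≈ 0.63504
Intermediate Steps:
n(w, R) = 0 (n(w, R) = 3*0 = 0)
B(U, I) = -4 (B(U, I) = -3 - 1 = -4)
X(f, t) = -6 + f*t
(X(-46, B(11, n(-3, 3))) - 40579)/(-22765 - 40855) = ((-6 - 46*(-4)) - 40579)/(-22765 - 40855) = ((-6 + 184) - 40579)/(-63620) = (178 - 40579)*(-1/63620) = -40401*(-1/63620) = 40401/63620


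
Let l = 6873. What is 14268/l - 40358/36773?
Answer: 2842490/2905067 ≈ 0.97846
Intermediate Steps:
14268/l - 40358/36773 = 14268/6873 - 40358/36773 = 14268*(1/6873) - 40358*1/36773 = 164/79 - 40358/36773 = 2842490/2905067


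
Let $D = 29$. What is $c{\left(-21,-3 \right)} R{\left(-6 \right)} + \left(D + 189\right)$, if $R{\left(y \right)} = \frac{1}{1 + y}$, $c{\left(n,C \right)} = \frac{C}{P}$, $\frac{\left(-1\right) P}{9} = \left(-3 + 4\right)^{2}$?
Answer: $\frac{3269}{15} \approx 217.93$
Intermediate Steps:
$P = -9$ ($P = - 9 \left(-3 + 4\right)^{2} = - 9 \cdot 1^{2} = \left(-9\right) 1 = -9$)
$c{\left(n,C \right)} = - \frac{C}{9}$ ($c{\left(n,C \right)} = \frac{C}{-9} = C \left(- \frac{1}{9}\right) = - \frac{C}{9}$)
$c{\left(-21,-3 \right)} R{\left(-6 \right)} + \left(D + 189\right) = \frac{\left(- \frac{1}{9}\right) \left(-3\right)}{1 - 6} + \left(29 + 189\right) = \frac{1}{3 \left(-5\right)} + 218 = \frac{1}{3} \left(- \frac{1}{5}\right) + 218 = - \frac{1}{15} + 218 = \frac{3269}{15}$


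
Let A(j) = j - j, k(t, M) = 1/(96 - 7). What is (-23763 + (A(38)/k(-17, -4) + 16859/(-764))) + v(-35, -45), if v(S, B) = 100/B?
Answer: -163561399/6876 ≈ -23787.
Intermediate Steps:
k(t, M) = 1/89
A(j) = 0
(-23763 + (A(38)/k(-17, -4) + 16859/(-764))) + v(-35, -45) = (-23763 + (0/(1/89) + 16859/(-764))) + 100/(-45) = (-23763 + (0*89 + 16859*(-1/764))) + 100*(-1/45) = (-23763 + (0 - 16859/764)) - 20/9 = (-23763 - 16859/764) - 20/9 = -18171791/764 - 20/9 = -163561399/6876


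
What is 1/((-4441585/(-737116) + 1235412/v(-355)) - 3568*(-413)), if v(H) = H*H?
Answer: 92895043900/136890120763039017 ≈ 6.7861e-7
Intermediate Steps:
v(H) = H²
1/((-4441585/(-737116) + 1235412/v(-355)) - 3568*(-413)) = 1/((-4441585/(-737116) + 1235412/((-355)²)) - 3568*(-413)) = 1/((-4441585*(-1/737116) + 1235412/126025) + 1473584) = 1/((4441585/737116 + 1235412*(1/126025)) + 1473584) = 1/((4441585/737116 + 1235412/126025) + 1473584) = 1/(1470392701417/92895043900 + 1473584) = 1/(136890120763039017/92895043900) = 92895043900/136890120763039017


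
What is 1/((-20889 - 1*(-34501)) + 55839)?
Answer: 1/69451 ≈ 1.4399e-5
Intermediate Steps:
1/((-20889 - 1*(-34501)) + 55839) = 1/((-20889 + 34501) + 55839) = 1/(13612 + 55839) = 1/69451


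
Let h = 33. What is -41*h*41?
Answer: -55473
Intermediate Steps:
-41*h*41 = -41*33*41 = -1353*41 = -55473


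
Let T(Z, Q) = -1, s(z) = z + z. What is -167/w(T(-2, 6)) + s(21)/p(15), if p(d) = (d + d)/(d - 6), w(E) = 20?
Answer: 17/4 ≈ 4.2500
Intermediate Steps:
s(z) = 2*z
p(d) = 2*d/(-6 + d) (p(d) = (2*d)/(-6 + d) = 2*d/(-6 + d))
-167/w(T(-2, 6)) + s(21)/p(15) = -167/20 + (2*21)/((2*15/(-6 + 15))) = -167*1/20 + 42/((2*15/9)) = -167/20 + 42/((2*15*(⅑))) = -167/20 + 42/(10/3) = -167/20 + 42*(3/10) = -167/20 + 63/5 = 17/4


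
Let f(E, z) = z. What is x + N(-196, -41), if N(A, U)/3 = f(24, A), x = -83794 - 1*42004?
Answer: -126386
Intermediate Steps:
x = -125798 (x = -83794 - 42004 = -125798)
N(A, U) = 3*A
x + N(-196, -41) = -125798 + 3*(-196) = -125798 - 588 = -126386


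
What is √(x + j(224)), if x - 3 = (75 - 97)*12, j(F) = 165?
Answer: 4*I*√6 ≈ 9.798*I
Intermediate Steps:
x = -261 (x = 3 + (75 - 97)*12 = 3 - 22*12 = 3 - 264 = -261)
√(x + j(224)) = √(-261 + 165) = √(-96) = 4*I*√6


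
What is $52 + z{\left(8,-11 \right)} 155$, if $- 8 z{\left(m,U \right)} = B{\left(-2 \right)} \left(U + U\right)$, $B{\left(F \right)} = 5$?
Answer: $\frac{8733}{4} \approx 2183.3$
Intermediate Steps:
$z{\left(m,U \right)} = - \frac{5 U}{4}$ ($z{\left(m,U \right)} = - \frac{5 \left(U + U\right)}{8} = - \frac{5 \cdot 2 U}{8} = - \frac{10 U}{8} = - \frac{5 U}{4}$)
$52 + z{\left(8,-11 \right)} 155 = 52 + \left(- \frac{5}{4}\right) \left(-11\right) 155 = 52 + \frac{55}{4} \cdot 155 = 52 + \frac{8525}{4} = \frac{8733}{4}$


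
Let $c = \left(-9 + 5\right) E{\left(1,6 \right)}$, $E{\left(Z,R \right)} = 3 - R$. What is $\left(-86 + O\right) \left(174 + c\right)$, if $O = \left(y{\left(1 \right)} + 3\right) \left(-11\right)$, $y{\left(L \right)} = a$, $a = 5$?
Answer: $-32364$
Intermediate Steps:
$y{\left(L \right)} = 5$
$c = 12$ ($c = \left(-9 + 5\right) \left(3 - 6\right) = - 4 \left(3 - 6\right) = \left(-4\right) \left(-3\right) = 12$)
$O = -88$ ($O = \left(5 + 3\right) \left(-11\right) = 8 \left(-11\right) = -88$)
$\left(-86 + O\right) \left(174 + c\right) = \left(-86 - 88\right) \left(174 + 12\right) = \left(-174\right) 186 = -32364$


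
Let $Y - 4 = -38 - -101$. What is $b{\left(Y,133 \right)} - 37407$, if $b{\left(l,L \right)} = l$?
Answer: $-37340$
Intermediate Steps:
$Y = 67$ ($Y = 4 - -63 = 4 + \left(-38 + 101\right) = 4 + 63 = 67$)
$b{\left(Y,133 \right)} - 37407 = 67 - 37407 = -37340$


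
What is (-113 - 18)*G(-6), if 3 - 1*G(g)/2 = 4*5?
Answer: 4454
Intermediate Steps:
G(g) = -34 (G(g) = 6 - 8*5 = 6 - 2*20 = 6 - 40 = -34)
(-113 - 18)*G(-6) = (-113 - 18)*(-34) = -131*(-34) = 4454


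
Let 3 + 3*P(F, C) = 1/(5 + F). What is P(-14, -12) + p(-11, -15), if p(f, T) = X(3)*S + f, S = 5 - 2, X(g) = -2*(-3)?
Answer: 161/27 ≈ 5.9630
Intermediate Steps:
X(g) = 6
S = 3
p(f, T) = 18 + f (p(f, T) = 6*3 + f = 18 + f)
P(F, C) = -1 + 1/(3*(5 + F))
P(-14, -12) + p(-11, -15) = (-14/3 - 1*(-14))/(5 - 14) + (18 - 11) = (-14/3 + 14)/(-9) + 7 = -1/9*28/3 + 7 = -28/27 + 7 = 161/27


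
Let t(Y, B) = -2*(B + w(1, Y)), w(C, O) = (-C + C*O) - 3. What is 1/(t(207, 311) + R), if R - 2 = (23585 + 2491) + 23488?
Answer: 1/48538 ≈ 2.0602e-5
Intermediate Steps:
R = 49566 (R = 2 + ((23585 + 2491) + 23488) = 2 + (26076 + 23488) = 2 + 49564 = 49566)
w(C, O) = -3 - C + C*O
t(Y, B) = 8 - 2*B - 2*Y (t(Y, B) = -2*(B + (-3 - 1*1 + 1*Y)) = -2*(B + (-3 - 1 + Y)) = -2*(B + (-4 + Y)) = -2*(-4 + B + Y) = 8 - 2*B - 2*Y)
1/(t(207, 311) + R) = 1/((8 - 2*311 - 2*207) + 49566) = 1/((8 - 622 - 414) + 49566) = 1/(-1028 + 49566) = 1/48538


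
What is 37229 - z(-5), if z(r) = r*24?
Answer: 37349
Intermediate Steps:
z(r) = 24*r
37229 - z(-5) = 37229 - 24*(-5) = 37229 - 1*(-120) = 37229 + 120 = 37349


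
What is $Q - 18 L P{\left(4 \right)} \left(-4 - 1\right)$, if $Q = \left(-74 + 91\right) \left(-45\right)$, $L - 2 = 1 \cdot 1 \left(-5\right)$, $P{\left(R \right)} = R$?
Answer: $-1845$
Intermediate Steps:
$L = -3$ ($L = 2 + 1 \cdot 1 \left(-5\right) = 2 + 1 \left(-5\right) = 2 - 5 = -3$)
$Q = -765$ ($Q = 17 \left(-45\right) = -765$)
$Q - 18 L P{\left(4 \right)} \left(-4 - 1\right) = -765 - 18 \left(-3\right) 4 \left(-4 - 1\right) = -765 - - 54 \cdot 4 \left(-5\right) = -765 - \left(-54\right) \left(-20\right) = -765 - 1080 = -1845$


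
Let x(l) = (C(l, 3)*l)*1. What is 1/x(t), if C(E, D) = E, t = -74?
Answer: 1/5476 ≈ 0.00018262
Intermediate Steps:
x(l) = l² (x(l) = (l*l)*1 = l²*1 = l²)
1/x(t) = 1/((-74)²) = 1/5476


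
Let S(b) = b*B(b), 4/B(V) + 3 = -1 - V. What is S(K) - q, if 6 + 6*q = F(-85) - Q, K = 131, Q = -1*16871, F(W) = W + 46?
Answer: -379109/135 ≈ -2808.2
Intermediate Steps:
F(W) = 46 + W
B(V) = 4/(-4 - V) (B(V) = 4/(-3 + (-1 - V)) = 4/(-4 - V))
Q = -16871
q = 8413/3 (q = -1 + ((46 - 85) - 1*(-16871))/6 = -1 + (-39 + 16871)/6 = -1 + (1/6)*16832 = -1 + 8416/3 = 8413/3 ≈ 2804.3)
S(b) = -4*b/(4 + b) (S(b) = b*(-4/(4 + b)) = -4*b/(4 + b))
S(K) - q = -4*131/(4 + 131) - 1*8413/3 = -4*131/135 - 8413/3 = -4*131*1/135 - 8413/3 = -524/135 - 8413/3 = -379109/135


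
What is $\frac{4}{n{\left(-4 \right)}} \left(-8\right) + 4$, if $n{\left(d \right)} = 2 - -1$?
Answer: $- \frac{20}{3} \approx -6.6667$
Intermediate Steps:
$n{\left(d \right)} = 3$ ($n{\left(d \right)} = 2 + 1 = 3$)
$\frac{4}{n{\left(-4 \right)}} \left(-8\right) + 4 = \frac{4}{3} \left(-8\right) + 4 = - \frac{32}{3} + 4 = - \frac{20}{3}$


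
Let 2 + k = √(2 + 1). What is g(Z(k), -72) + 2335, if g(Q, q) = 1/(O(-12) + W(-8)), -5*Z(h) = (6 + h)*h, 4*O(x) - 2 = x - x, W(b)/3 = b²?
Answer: 898977/385 ≈ 2335.0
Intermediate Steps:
k = -2 + √3 (k = -2 + √(2 + 1) = -2 + √3 ≈ -0.26795)
W(b) = 3*b²
O(x) = ½ (O(x) = ½ + (x - x)/4 = ½ + (¼)*0 = ½ + 0 = ½)
Z(h) = -h*(6 + h)/5 (Z(h) = -(6 + h)*h/5 = -h*(6 + h)/5)
g(Q, q) = 2/385 (g(Q, q) = 1/(½ + 3*(-8)²) = 1/(½ + 3*64) = 1/(½ + 192) = 1/(385/2) = 2/385)
g(Z(k), -72) + 2335 = 2/385 + 2335 = 898977/385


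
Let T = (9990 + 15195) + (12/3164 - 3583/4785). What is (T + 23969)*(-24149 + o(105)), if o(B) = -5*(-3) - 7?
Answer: -1497078969670024/1261645 ≈ -1.1866e+9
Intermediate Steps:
o(B) = 8 (o(B) = 15 - 7 = 8)
T = 95320768177/3784935 (T = 25185 + (12*(1/3164) - 3583*1/4785) = 25185 + (3/791 - 3583/4785) = 25185 - 2819798/3784935 = 95320768177/3784935 ≈ 25184.)
(T + 23969)*(-24149 + o(105)) = (95320768177/3784935 + 23969)*(-24149 + 8) = (186041875192/3784935)*(-24141) = -1497078969670024/1261645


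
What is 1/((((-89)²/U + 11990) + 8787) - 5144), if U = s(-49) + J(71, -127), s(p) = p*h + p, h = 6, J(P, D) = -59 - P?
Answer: 473/7386488 ≈ 6.4036e-5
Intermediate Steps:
s(p) = 7*p (s(p) = p*6 + p = 6*p + p = 7*p)
U = -473 (U = 7*(-49) + (-59 - 1*71) = -343 + (-59 - 71) = -343 - 130 = -473)
1/((((-89)²/U + 11990) + 8787) - 5144) = 1/((((-89)²/(-473) + 11990) + 8787) - 5144) = 1/(((7921*(-1/473) + 11990) + 8787) - 5144) = 1/(((-7921/473 + 11990) + 8787) - 5144) = 1/((5663349/473 + 8787) - 5144) = 1/(9819600/473 - 5144) = 1/(7386488/473) = 473/7386488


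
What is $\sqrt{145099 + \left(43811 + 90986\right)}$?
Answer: $2 \sqrt{69974} \approx 529.05$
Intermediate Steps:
$\sqrt{145099 + \left(43811 + 90986\right)} = \sqrt{145099 + 134797} = \sqrt{279896} = 2 \sqrt{69974}$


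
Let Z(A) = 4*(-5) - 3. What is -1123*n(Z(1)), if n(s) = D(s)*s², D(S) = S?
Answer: 13663541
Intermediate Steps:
Z(A) = -23 (Z(A) = -20 - 3 = -23)
n(s) = s³ (n(s) = s*s² = s³)
-1123*n(Z(1)) = -1123*(-23)³ = -1123*(-12167) = 13663541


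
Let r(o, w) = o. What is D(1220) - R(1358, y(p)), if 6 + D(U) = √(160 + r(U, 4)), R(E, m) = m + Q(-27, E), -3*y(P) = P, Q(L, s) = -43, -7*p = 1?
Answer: 776/21 + 2*√345 ≈ 74.101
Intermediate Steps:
p = -⅐ (p = -⅐*1 = -⅐ ≈ -0.14286)
y(P) = -P/3
R(E, m) = -43 + m (R(E, m) = m - 43 = -43 + m)
D(U) = -6 + √(160 + U)
D(1220) - R(1358, y(p)) = (-6 + √(160 + 1220)) - (-43 - ⅓*(-⅐)) = (-6 + √1380) - (-43 + 1/21) = (-6 + 2*√345) - 1*(-902/21) = (-6 + 2*√345) + 902/21 = 776/21 + 2*√345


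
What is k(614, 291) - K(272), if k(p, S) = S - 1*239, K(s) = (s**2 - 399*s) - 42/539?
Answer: 2663898/77 ≈ 34596.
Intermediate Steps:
K(s) = -6/77 + s**2 - 399*s (K(s) = (s**2 - 399*s) - 42*1/539 = (s**2 - 399*s) - 6/77 = -6/77 + s**2 - 399*s)
k(p, S) = -239 + S (k(p, S) = S - 239 = -239 + S)
k(614, 291) - K(272) = (-239 + 291) - (-6/77 + 272**2 - 399*272) = 52 - (-6/77 + 73984 - 108528) = 52 - 1*(-2659894/77) = 52 + 2659894/77 = 2663898/77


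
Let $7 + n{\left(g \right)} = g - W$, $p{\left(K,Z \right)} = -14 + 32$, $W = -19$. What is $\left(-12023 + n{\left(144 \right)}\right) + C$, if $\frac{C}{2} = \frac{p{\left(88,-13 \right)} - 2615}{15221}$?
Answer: $- \frac{180632801}{15221} \approx -11867.0$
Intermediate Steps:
$p{\left(K,Z \right)} = 18$
$n{\left(g \right)} = 12 + g$ ($n{\left(g \right)} = -7 + \left(g - -19\right) = -7 + \left(g + 19\right) = -7 + \left(19 + g\right) = 12 + g$)
$C = - \frac{5194}{15221}$ ($C = 2 \frac{18 - 2615}{15221} = 2 \left(\left(-2597\right) \frac{1}{15221}\right) = 2 \left(- \frac{2597}{15221}\right) = - \frac{5194}{15221} \approx -0.34124$)
$\left(-12023 + n{\left(144 \right)}\right) + C = \left(-12023 + \left(12 + 144\right)\right) - \frac{5194}{15221} = \left(-12023 + 156\right) - \frac{5194}{15221} = -11867 - \frac{5194}{15221} = - \frac{180632801}{15221}$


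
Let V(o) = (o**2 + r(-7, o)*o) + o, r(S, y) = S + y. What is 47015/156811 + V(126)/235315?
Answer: 15923848481/36899980465 ≈ 0.43154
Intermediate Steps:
V(o) = o + o**2 + o*(-7 + o) (V(o) = (o**2 + (-7 + o)*o) + o = (o**2 + o*(-7 + o)) + o = o + o**2 + o*(-7 + o))
47015/156811 + V(126)/235315 = 47015/156811 + (2*126*(-3 + 126))/235315 = 47015*(1/156811) + (2*126*123)*(1/235315) = 47015/156811 + 30996*(1/235315) = 47015/156811 + 30996/235315 = 15923848481/36899980465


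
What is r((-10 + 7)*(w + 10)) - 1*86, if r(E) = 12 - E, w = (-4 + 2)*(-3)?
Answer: -26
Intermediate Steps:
w = 6 (w = -2*(-3) = 6)
r((-10 + 7)*(w + 10)) - 1*86 = (12 - (-10 + 7)*(6 + 10)) - 1*86 = (12 - (-3)*16) - 86 = (12 - 1*(-48)) - 86 = (12 + 48) - 86 = 60 - 86 = -26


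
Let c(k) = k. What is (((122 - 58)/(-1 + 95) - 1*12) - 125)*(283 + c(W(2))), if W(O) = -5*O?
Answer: -1749111/47 ≈ -37215.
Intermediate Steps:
(((122 - 58)/(-1 + 95) - 1*12) - 125)*(283 + c(W(2))) = (((122 - 58)/(-1 + 95) - 1*12) - 125)*(283 - 5*2) = ((64/94 - 12) - 125)*(283 - 10) = ((64*(1/94) - 12) - 125)*273 = ((32/47 - 12) - 125)*273 = (-532/47 - 125)*273 = -6407/47*273 = -1749111/47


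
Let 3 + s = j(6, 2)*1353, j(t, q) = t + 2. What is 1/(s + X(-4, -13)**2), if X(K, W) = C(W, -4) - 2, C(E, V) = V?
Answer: 1/10857 ≈ 9.2107e-5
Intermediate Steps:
j(t, q) = 2 + t
X(K, W) = -6 (X(K, W) = -4 - 2 = -6)
s = 10821 (s = -3 + (2 + 6)*1353 = -3 + 8*1353 = -3 + 10824 = 10821)
1/(s + X(-4, -13)**2) = 1/(10821 + (-6)**2) = 1/(10821 + 36) = 1/10857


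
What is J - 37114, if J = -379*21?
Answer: -45073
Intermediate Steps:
J = -7959
J - 37114 = -7959 - 37114 = -45073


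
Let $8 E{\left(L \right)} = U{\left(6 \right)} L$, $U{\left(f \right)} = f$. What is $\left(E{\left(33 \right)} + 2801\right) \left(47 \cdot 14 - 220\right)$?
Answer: $\frac{2475357}{2} \approx 1.2377 \cdot 10^{6}$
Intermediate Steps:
$E{\left(L \right)} = \frac{3 L}{4}$ ($E{\left(L \right)} = \frac{6 L}{8} = \frac{3 L}{4}$)
$\left(E{\left(33 \right)} + 2801\right) \left(47 \cdot 14 - 220\right) = \left(\frac{3}{4} \cdot 33 + 2801\right) \left(47 \cdot 14 - 220\right) = \left(\frac{99}{4} + 2801\right) \left(658 - 220\right) = \frac{11303}{4} \cdot 438 = \frac{2475357}{2}$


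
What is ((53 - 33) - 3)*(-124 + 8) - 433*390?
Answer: -170842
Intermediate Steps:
((53 - 33) - 3)*(-124 + 8) - 433*390 = (20 - 3)*(-116) - 168870 = 17*(-116) - 168870 = -1972 - 168870 = -170842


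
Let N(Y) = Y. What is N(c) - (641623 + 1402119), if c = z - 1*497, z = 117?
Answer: -2044122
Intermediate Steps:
c = -380 (c = 117 - 1*497 = 117 - 497 = -380)
N(c) - (641623 + 1402119) = -380 - (641623 + 1402119) = -380 - 1*2043742 = -380 - 2043742 = -2044122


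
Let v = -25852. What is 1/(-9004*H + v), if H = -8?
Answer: 1/46180 ≈ 2.1654e-5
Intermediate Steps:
1/(-9004*H + v) = 1/(-9004*(-8) - 25852) = 1/(72032 - 25852) = 1/46180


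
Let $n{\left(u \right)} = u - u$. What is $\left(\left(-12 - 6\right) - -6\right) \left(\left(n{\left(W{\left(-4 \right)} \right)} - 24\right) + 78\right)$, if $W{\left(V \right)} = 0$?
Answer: $-648$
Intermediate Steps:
$n{\left(u \right)} = 0$
$\left(\left(-12 - 6\right) - -6\right) \left(\left(n{\left(W{\left(-4 \right)} \right)} - 24\right) + 78\right) = \left(\left(-12 - 6\right) - -6\right) \left(\left(0 - 24\right) + 78\right) = \left(-18 + 6\right) \left(\left(0 - 24\right) + 78\right) = - 12 \left(-24 + 78\right) = \left(-12\right) 54 = -648$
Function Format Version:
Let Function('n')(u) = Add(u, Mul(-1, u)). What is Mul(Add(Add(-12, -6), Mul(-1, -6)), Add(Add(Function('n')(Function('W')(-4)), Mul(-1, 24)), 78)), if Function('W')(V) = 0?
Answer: -648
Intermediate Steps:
Function('n')(u) = 0
Mul(Add(Add(-12, -6), Mul(-1, -6)), Add(Add(Function('n')(Function('W')(-4)), Mul(-1, 24)), 78)) = Mul(Add(Add(-12, -6), Mul(-1, -6)), Add(Add(0, Mul(-1, 24)), 78)) = Mul(Add(-18, 6), Add(Add(0, -24), 78)) = Mul(-12, Add(-24, 78)) = Mul(-12, 54) = -648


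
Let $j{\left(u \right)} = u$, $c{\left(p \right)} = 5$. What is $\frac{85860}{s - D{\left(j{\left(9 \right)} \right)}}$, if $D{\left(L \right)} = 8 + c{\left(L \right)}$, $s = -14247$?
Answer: $- \frac{4293}{713} \approx -6.021$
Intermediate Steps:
$D{\left(L \right)} = 13$ ($D{\left(L \right)} = 8 + 5 = 13$)
$\frac{85860}{s - D{\left(j{\left(9 \right)} \right)}} = \frac{85860}{-14247 - 13} = \frac{85860}{-14260} = 85860 \left(- \frac{1}{14260}\right) = - \frac{4293}{713}$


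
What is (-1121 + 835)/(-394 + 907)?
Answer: -286/513 ≈ -0.55750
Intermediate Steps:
(-1121 + 835)/(-394 + 907) = -286/513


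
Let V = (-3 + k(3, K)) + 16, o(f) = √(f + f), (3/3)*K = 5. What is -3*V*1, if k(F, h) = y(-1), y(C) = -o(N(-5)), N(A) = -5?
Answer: -39 + 3*I*√10 ≈ -39.0 + 9.4868*I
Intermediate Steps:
K = 5
o(f) = √2*√f (o(f) = √(2*f) = √2*√f)
y(C) = -I*√10 (y(C) = -√2*√(-5) = -√2*I*√5 = -I*√10)
k(F, h) = -I*√10
V = 13 - I*√10 (V = (-3 - I*√10) + 16 = 13 - I*√10 ≈ 13.0 - 3.1623*I)
-3*V*1 = -3*(13 - I*√10)*1 = (-39 + 3*I*√10)*1 = -39 + 3*I*√10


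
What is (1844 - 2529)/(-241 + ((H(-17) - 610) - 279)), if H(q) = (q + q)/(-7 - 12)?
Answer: 13015/21436 ≈ 0.60716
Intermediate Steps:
H(q) = -2*q/19 (H(q) = (2*q)/(-19) = (2*q)*(-1/19) = -2*q/19)
(1844 - 2529)/(-241 + ((H(-17) - 610) - 279)) = (1844 - 2529)/(-241 + ((-2/19*(-17) - 610) - 279)) = -685/(-241 + ((34/19 - 610) - 279)) = -685/(-241 + (-11556/19 - 279)) = -685/(-241 - 16857/19) = -685/(-21436/19) = -685*(-19/21436) = 13015/21436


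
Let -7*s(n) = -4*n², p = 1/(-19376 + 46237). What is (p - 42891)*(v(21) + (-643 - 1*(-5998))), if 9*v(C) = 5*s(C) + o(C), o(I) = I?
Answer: -19000353213800/80583 ≈ -2.3579e+8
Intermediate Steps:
p = 1/26861 ≈ 3.7229e-5
s(n) = 4*n²/7 (s(n) = -(-4)*n²/7 = 4*n²/7)
v(C) = C/9 + 20*C²/63 (v(C) = (5*(4*C²/7) + C)/9 = (20*C²/7 + C)/9 = (C + 20*C²/7)/9 = C/9 + 20*C²/63)
(p - 42891)*(v(21) + (-643 - 1*(-5998))) = (1/26861 - 42891)*((1/63)*21*(7 + 20*21) + (-643 - 1*(-5998))) = -1152095150*((1/63)*21*(7 + 420) + (-643 + 5998))/26861 = -1152095150*((1/63)*21*427 + 5355)/26861 = -1152095150*(427/3 + 5355)/26861 = -1152095150/26861*16492/3 = -19000353213800/80583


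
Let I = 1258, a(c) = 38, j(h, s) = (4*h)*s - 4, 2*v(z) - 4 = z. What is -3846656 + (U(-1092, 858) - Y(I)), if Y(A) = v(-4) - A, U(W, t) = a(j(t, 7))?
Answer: -3845360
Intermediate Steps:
v(z) = 2 + z/2
j(h, s) = -4 + 4*h*s (j(h, s) = 4*h*s - 4 = -4 + 4*h*s)
U(W, t) = 38
Y(A) = -A (Y(A) = (2 + (1/2)*(-4)) - A = (2 - 2) - A = 0 - A = -A)
-3846656 + (U(-1092, 858) - Y(I)) = -3846656 + (38 - (-1)*1258) = -3846656 + (38 - 1*(-1258)) = -3846656 + (38 + 1258) = -3846656 + 1296 = -3845360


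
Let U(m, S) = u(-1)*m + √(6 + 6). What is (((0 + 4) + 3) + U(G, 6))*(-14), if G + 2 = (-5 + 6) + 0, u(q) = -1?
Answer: -112 - 28*√3 ≈ -160.50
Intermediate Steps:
G = -1 (G = -2 + ((-5 + 6) + 0) = -2 + (1 + 0) = -2 + 1 = -1)
U(m, S) = -m + 2*√3 (U(m, S) = -m + √(6 + 6) = -m + √12 = -m + 2*√3)
(((0 + 4) + 3) + U(G, 6))*(-14) = (((0 + 4) + 3) + (-1*(-1) + 2*√3))*(-14) = ((4 + 3) + (1 + 2*√3))*(-14) = (7 + (1 + 2*√3))*(-14) = (8 + 2*√3)*(-14) = -112 - 28*√3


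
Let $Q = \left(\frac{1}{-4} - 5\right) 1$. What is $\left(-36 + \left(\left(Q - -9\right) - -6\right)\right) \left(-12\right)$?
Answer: $315$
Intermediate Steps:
$Q = - \frac{21}{4}$ ($Q = \left(- \frac{1}{4} - 5\right) 1 = \left(- \frac{21}{4}\right) 1 = - \frac{21}{4} \approx -5.25$)
$\left(-36 + \left(\left(Q - -9\right) - -6\right)\right) \left(-12\right) = \left(-36 - - \frac{39}{4}\right) \left(-12\right) = \left(-36 + \left(\left(- \frac{21}{4} + 9\right) + 6\right)\right) \left(-12\right) = \left(-36 + \left(\frac{15}{4} + 6\right)\right) \left(-12\right) = \left(-36 + \frac{39}{4}\right) \left(-12\right) = \left(- \frac{105}{4}\right) \left(-12\right) = 315$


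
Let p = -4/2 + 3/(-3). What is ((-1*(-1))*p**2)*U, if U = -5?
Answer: -45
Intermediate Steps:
p = -3 (p = -4*1/2 + 3*(-1/3) = -2 - 1 = -3)
((-1*(-1))*p**2)*U = (-1*(-1)*(-3)**2)*(-5) = (1*9)*(-5) = 9*(-5) = -45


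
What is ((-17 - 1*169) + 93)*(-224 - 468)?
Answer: 64356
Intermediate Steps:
((-17 - 1*169) + 93)*(-224 - 468) = ((-17 - 169) + 93)*(-692) = (-186 + 93)*(-692) = -93*(-692) = 64356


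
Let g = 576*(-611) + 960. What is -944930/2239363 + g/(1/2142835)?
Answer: -240598330614551630/319909 ≈ -7.5208e+11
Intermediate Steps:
g = -350976 (g = -351936 + 960 = -350976)
-944930/2239363 + g/(1/2142835) = -944930/2239363 - 350976/(1/2142835) = -944930*1/2239363 - 350976/1/2142835 = -134990/319909 - 350976*2142835 = -134990/319909 - 752083656960 = -240598330614551630/319909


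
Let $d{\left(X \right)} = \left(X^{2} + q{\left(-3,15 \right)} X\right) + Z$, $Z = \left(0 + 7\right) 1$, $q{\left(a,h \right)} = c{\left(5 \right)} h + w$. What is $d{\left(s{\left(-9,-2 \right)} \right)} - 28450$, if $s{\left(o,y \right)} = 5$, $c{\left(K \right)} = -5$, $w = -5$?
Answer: $-28818$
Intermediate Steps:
$q{\left(a,h \right)} = -5 - 5 h$ ($q{\left(a,h \right)} = - 5 h - 5 = -5 - 5 h$)
$Z = 7$ ($Z = 7 \cdot 1 = 7$)
$d{\left(X \right)} = 7 + X^{2} - 80 X$ ($d{\left(X \right)} = \left(X^{2} + \left(-5 - 75\right) X\right) + 7 = \left(X^{2} - 80 X\right) + 7 = 7 + X^{2} - 80 X$)
$d{\left(s{\left(-9,-2 \right)} \right)} - 28450 = \left(7 + 5^{2} - 400\right) - 28450 = \left(7 + 25 - 400\right) - 28450 = -368 - 28450 = -28818$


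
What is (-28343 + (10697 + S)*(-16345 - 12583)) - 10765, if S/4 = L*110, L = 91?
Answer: -1467759044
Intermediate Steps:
S = 40040 (S = 4*(91*110) = 4*10010 = 40040)
(-28343 + (10697 + S)*(-16345 - 12583)) - 10765 = (-28343 + (10697 + 40040)*(-16345 - 12583)) - 10765 = (-28343 + 50737*(-28928)) - 10765 = (-28343 - 1467719936) - 10765 = -1467748279 - 10765 = -1467759044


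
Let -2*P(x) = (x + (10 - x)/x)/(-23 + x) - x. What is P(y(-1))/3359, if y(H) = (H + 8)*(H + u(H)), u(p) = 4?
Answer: 328/70539 ≈ 0.0046499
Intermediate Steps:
y(H) = (4 + H)*(8 + H) (y(H) = (H + 8)*(H + 4) = (8 + H)*(4 + H) = (4 + H)*(8 + H))
P(x) = x/2 - (x + (10 - x)/x)/(2*(-23 + x)) (P(x) = -((x + (10 - x)/x)/(-23 + x) - x)/2 = -(-x + (x + (10 - x)/x)/(-23 + x))/2 = x/2 - (x + (10 - x)/x)/(2*(-23 + x)))
P(y(-1))/3359 = ((-10 + (32 + (-1)**2 + 12*(-1)) + (32 + (-1)**2 + 12*(-1))**3 - 24*(32 + (-1)**2 + 12*(-1))**2)/(2*(32 + (-1)**2 + 12*(-1))*(-23 + (32 + (-1)**2 + 12*(-1)))))/3359 = ((-10 + (32 + 1 - 12) + (32 + 1 - 12)**3 - 24*(32 + 1 - 12)**2)/(2*(32 + 1 - 12)*(-23 + (32 + 1 - 12))))*(1/3359) = ((1/2)*(-10 + 21 + 21**3 - 24*21**2)/(21*(-23 + 21)))*(1/3359) = ((1/2)*(1/21)*(-10 + 21 + 9261 - 24*441)/(-2))*(1/3359) = ((1/2)*(1/21)*(-1/2)*(-10 + 21 + 9261 - 10584))*(1/3359) = ((1/2)*(1/21)*(-1/2)*(-1312))*(1/3359) = (328/21)*(1/3359) = 328/70539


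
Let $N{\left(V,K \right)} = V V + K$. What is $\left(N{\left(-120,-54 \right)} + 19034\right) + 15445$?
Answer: $48825$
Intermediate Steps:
$N{\left(V,K \right)} = K + V^{2}$ ($N{\left(V,K \right)} = V^{2} + K = K + V^{2}$)
$\left(N{\left(-120,-54 \right)} + 19034\right) + 15445 = \left(\left(-54 + \left(-120\right)^{2}\right) + 19034\right) + 15445 = \left(\left(-54 + 14400\right) + 19034\right) + 15445 = \left(14346 + 19034\right) + 15445 = 33380 + 15445 = 48825$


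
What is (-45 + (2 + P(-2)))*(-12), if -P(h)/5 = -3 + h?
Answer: 216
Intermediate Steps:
P(h) = 15 - 5*h (P(h) = -5*(-3 + h) = 15 - 5*h)
(-45 + (2 + P(-2)))*(-12) = (-45 + (2 + (15 - 5*(-2))))*(-12) = (-45 + (2 + (15 + 10)))*(-12) = (-45 + (2 + 25))*(-12) = (-45 + 27)*(-12) = -18*(-12) = 216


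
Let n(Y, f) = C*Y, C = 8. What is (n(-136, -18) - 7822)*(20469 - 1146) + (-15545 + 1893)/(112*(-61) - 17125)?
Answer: -4124627085358/23957 ≈ -1.7217e+8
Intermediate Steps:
n(Y, f) = 8*Y
(n(-136, -18) - 7822)*(20469 - 1146) + (-15545 + 1893)/(112*(-61) - 17125) = (8*(-136) - 7822)*(20469 - 1146) + (-15545 + 1893)/(112*(-61) - 17125) = (-1088 - 7822)*19323 - 13652/(-6832 - 17125) = -8910*19323 - 13652/(-23957) = -172167930 - 13652*(-1/23957) = -172167930 + 13652/23957 = -4124627085358/23957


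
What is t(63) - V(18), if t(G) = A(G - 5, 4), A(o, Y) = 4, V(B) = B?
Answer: -14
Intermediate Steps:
t(G) = 4
t(63) - V(18) = 4 - 1*18 = 4 - 18 = -14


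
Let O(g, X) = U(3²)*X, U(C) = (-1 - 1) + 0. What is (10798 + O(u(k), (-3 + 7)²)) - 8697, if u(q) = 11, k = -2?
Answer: 2069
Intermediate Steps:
U(C) = -2 (U(C) = -2 + 0 = -2)
O(g, X) = -2*X
(10798 + O(u(k), (-3 + 7)²)) - 8697 = (10798 - 2*(-3 + 7)²) - 8697 = (10798 - 2*4²) - 8697 = (10798 - 2*16) - 8697 = (10798 - 32) - 8697 = 10766 - 8697 = 2069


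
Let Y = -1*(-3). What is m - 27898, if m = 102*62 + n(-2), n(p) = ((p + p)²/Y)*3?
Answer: -21558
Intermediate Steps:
Y = 3
n(p) = 4*p² (n(p) = ((p + p)²/3)*3 = ((2*p)²*(⅓))*3 = ((4*p²)*(⅓))*3 = (4*p²/3)*3 = 4*p²)
m = 6340 (m = 102*62 + 4*(-2)² = 6324 + 4*4 = 6324 + 16 = 6340)
m - 27898 = 6340 - 27898 = -21558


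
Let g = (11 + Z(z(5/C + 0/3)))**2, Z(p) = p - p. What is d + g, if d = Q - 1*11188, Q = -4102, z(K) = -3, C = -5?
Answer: -15169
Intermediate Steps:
Z(p) = 0
g = 121 (g = (11 + 0)**2 = 11**2 = 121)
d = -15290 (d = -4102 - 1*11188 = -4102 - 11188 = -15290)
d + g = -15290 + 121 = -15169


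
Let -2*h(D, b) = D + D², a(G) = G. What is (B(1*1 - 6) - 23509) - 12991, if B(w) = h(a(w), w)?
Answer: -36510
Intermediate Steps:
h(D, b) = -D/2 - D²/2 (h(D, b) = -(D + D²)/2 = -D/2 - D²/2)
B(w) = -w*(1 + w)/2
(B(1*1 - 6) - 23509) - 12991 = (-(1*1 - 6)*(1 + (1*1 - 6))/2 - 23509) - 12991 = (-(1 - 6)*(1 + (1 - 6))/2 - 23509) - 12991 = (-½*(-5)*(1 - 5) - 23509) - 12991 = (-½*(-5)*(-4) - 23509) - 12991 = (-10 - 23509) - 12991 = -23519 - 12991 = -36510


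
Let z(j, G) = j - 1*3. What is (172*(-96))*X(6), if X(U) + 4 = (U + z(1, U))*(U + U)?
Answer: -726528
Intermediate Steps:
z(j, G) = -3 + j (z(j, G) = j - 3 = -3 + j)
X(U) = -4 + 2*U*(-2 + U) (X(U) = -4 + (U + (-3 + 1))*(U + U) = -4 + (U - 2)*(2*U) = -4 + (-2 + U)*(2*U) = -4 + 2*U*(-2 + U))
(172*(-96))*X(6) = (172*(-96))*(-4 - 4*6 + 2*6**2) = -16512*(-4 - 24 + 2*36) = -16512*(-4 - 24 + 72) = -16512*44 = -726528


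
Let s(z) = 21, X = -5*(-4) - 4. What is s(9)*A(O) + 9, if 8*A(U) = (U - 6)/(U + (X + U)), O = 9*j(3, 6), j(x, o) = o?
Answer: 621/62 ≈ 10.016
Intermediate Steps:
X = 16 (X = 20 - 4 = 16)
O = 54 (O = 9*6 = 54)
A(U) = (-6 + U)/(8*(16 + 2*U)) (A(U) = ((U - 6)/(U + (16 + U)))/8 = ((-6 + U)/(16 + 2*U))/8 = (-6 + U)/(8*(16 + 2*U)))
s(9)*A(O) + 9 = 21*((-6 + 54)/(16*(8 + 54))) + 9 = 21*((1/16)*48/62) + 9 = 21*((1/16)*(1/62)*48) + 9 = 21*(3/62) + 9 = 63/62 + 9 = 621/62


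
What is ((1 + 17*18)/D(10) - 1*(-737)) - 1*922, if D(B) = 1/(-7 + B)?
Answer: 736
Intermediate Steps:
((1 + 17*18)/D(10) - 1*(-737)) - 1*922 = ((1 + 17*18)/(1/(-7 + 10)) - 1*(-737)) - 1*922 = ((1 + 306)/(1/3) + 737) - 922 = (307/(⅓) + 737) - 922 = (307*3 + 737) - 922 = (921 + 737) - 922 = 1658 - 922 = 736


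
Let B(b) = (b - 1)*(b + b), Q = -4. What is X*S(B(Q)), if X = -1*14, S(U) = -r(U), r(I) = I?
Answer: 560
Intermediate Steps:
B(b) = 2*b*(-1 + b) (B(b) = (-1 + b)*(2*b) = 2*b*(-1 + b))
S(U) = -U
X = -14
X*S(B(Q)) = -(-14)*2*(-4)*(-1 - 4) = -(-14)*2*(-4)*(-5) = -(-14)*40 = -14*(-40) = 560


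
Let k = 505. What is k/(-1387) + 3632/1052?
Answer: 1126581/364781 ≈ 3.0884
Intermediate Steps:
k/(-1387) + 3632/1052 = 505/(-1387) + 3632/1052 = 505*(-1/1387) + 3632*(1/1052) = -505/1387 + 908/263 = 1126581/364781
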